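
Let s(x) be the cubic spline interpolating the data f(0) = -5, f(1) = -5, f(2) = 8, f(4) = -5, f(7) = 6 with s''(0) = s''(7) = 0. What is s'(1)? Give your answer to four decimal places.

8.8162

Let m_i = s''(x_i). Step sizes h_i = 1, 1, 2, 3; slopes of the chords Δ_i = (y_(i+1) - y_i)/h_i = 0, 13, -13/2, 11/3.
  1·m_0 + 4·m_1 + 1·m_2 = 6(Δ_1 - Δ_0) = 78
  1·m_1 + 6·m_2 + 2·m_3 = 6(Δ_2 - Δ_1) = -117
  2·m_2 + 10·m_3 + 3·m_4 = 6(Δ_3 - Δ_2) = 61
Natural end conditions: m_0 = m_4 = 0.
Hence m_0 = 0, m_1 = 2830/107, m_2 = -2974/107, m_3 = 2495/214, m_4 = 0.
On [1, 2], s'(x) = b_1 + 2c_1·(x - 1) + 3d_1·(x - 1)² with b_1 = Δ_1 - h_1(2m_1 + m_2)/6 = 2830/321, c_1 = m_1/2 = 1415/107, d_1 = (m_2 - m_1)/(6h_1) = -2902/321. So s'(1) = 2830/321.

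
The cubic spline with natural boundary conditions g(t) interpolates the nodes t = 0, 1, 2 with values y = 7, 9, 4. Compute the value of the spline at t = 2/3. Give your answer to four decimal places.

8.9815

Let m_i = g''(x_i). Step sizes h_i = 1, 1; slopes of the chords Δ_i = (y_(i+1) - y_i)/h_i = 2, -5.
  1·m_0 + 4·m_1 + 1·m_2 = 6(Δ_1 - Δ_0) = -42
Natural end conditions: m_0 = m_2 = 0.
Forward elimination and back-substitution give m_0 = 0, m_1 = -21/2, m_2 = 0.
On [0, 1], g(t) = 7 + 15/4·t + 0·t² - 7/4·t³.
With t = 2/3: g(2/3) = 485/54.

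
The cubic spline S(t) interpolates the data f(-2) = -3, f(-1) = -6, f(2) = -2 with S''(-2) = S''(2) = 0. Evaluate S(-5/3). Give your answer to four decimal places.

Write σ_i for S''(x_i). With h_i = 1, 3 and divided differences Δ_i = -3, 4/3, the continuity of S' gives the tridiagonal system
  1·σ_0 + 8·σ_1 + 3·σ_2 = 6(Δ_1 - Δ_0) = 26
Natural end conditions: σ_0 = σ_2 = 0.
Solving the tridiagonal system: σ_0 = 0, σ_1 = 13/4, σ_2 = 0.
On [-2, -1], S(t) = -3 - 85/24·(t + 2) + 0·(t + 2)² + 13/24·(t + 2)³.
With (t + 2) = 1/3: S(-5/3) = -337/81.

-4.1605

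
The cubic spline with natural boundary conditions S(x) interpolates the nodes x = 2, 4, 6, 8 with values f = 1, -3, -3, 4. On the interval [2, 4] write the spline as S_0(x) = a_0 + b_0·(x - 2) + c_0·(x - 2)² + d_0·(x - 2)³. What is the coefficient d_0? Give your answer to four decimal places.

0.0750

With M_i denoting the second derivative at x_i, h_i = 2, 2, 2, and Δ_i = (y_(i+1) − y_i)/h_i = -2, 0, 7/2:
  2·M_0 + 8·M_1 + 2·M_2 = 6(Δ_1 - Δ_0) = 12
  2·M_1 + 8·M_2 + 2·M_3 = 6(Δ_2 - Δ_1) = 21
Natural end conditions: M_0 = M_3 = 0.
Solving the tridiagonal system: M_0 = 0, M_1 = 9/10, M_2 = 12/5, M_3 = 0.
On [2, 4], with S_0(x) = a_0 + b_0·(x - 2) + c_0·(x - 2)² + d_0·(x - 2)³: c_0 = M_0/2 = 0, d_0 = (M_1 - M_0)/(6h_0) = 3/40, b_0 = Δ_0 - h_0(2M_0 + M_1)/6 = -23/10.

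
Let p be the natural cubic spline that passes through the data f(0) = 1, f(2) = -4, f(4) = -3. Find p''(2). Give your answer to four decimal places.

2.2500

Write σ_i for p''(x_i). With h_i = 2, 2 and divided differences Δ_i = -5/2, 1/2, the continuity of p' gives the tridiagonal system
  2·σ_0 + 8·σ_1 + 2·σ_2 = 6(Δ_1 - Δ_0) = 18
Natural end conditions: σ_0 = σ_2 = 0.
Forward elimination and back-substitution give σ_0 = 0, σ_1 = 9/4, σ_2 = 0.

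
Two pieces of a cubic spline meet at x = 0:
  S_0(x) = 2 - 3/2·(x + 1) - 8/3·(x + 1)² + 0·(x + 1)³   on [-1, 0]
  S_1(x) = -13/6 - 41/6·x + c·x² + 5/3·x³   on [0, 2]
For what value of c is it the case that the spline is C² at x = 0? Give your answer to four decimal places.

S_0''(x) = -16/3 + 0·(x + 1), so S_0''(0) = -16/3. On the right, S_1''(0) = 2c, so c = -8/3.

-2.6667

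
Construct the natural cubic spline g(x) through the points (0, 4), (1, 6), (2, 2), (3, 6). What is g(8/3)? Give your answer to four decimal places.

With M_i denoting the second derivative at x_i, h_i = 1, 1, 1, and Δ_i = (y_(i+1) − y_i)/h_i = 2, -4, 4:
  1·M_0 + 4·M_1 + 1·M_2 = 6(Δ_1 - Δ_0) = -36
  1·M_1 + 4·M_2 + 1·M_3 = 6(Δ_2 - Δ_1) = 48
Natural end conditions: M_0 = M_3 = 0.
Solving the tridiagonal system: M_0 = 0, M_1 = -64/5, M_2 = 76/5, M_3 = 0.
On [2, 3], g(x) = 2 - 16/15·(x - 2) + 38/5·(x - 2)² - 38/15·(x - 2)³.
With (x - 2) = 2/3: g(8/3) = 1586/405.

3.9160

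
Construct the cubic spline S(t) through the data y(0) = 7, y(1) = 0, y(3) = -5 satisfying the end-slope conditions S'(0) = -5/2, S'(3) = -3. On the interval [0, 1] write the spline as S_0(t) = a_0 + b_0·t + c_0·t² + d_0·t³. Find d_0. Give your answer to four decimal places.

4.5833

Put m_i = S'' at the i-th knot. Here h = (1, 2) and Δ = (-7, -5/2), so the interior equations h_(i-1)·m_(i-1) + 2(h_(i-1)+h_i)·m_i + h_i·m_(i+1) = 6(Δ_i − Δ_(i-1)) read
  1·m_0 + 6·m_1 + 2·m_2 = 6(Δ_1 - Δ_0) = 27
Clamped end conditions give two more equations: 2h_0·m_0 + h_0·m_1 = 6(Δ_0 - S'(0)) = -27 and h_1·m_1 + 2h_1·m_2 = 6(S'(3) - Δ_1) = -3.
Solving: m_0 = -109/6, m_1 = 28/3, m_2 = -65/12.
On [0, 1], with S_0(t) = a_0 + b_0·t + c_0·t² + d_0·t³: c_0 = m_0/2 = -109/12, d_0 = (m_1 - m_0)/(6h_0) = 55/12, b_0 = Δ_0 - h_0(2m_0 + m_1)/6 = -5/2.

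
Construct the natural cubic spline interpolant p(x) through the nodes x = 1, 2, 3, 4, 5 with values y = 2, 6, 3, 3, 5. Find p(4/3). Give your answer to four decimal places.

Put M_i = p'' at the i-th knot. Here h = (1, 1, 1, 1) and Δ = (4, -3, 0, 2), so the interior equations h_(i-1)·M_(i-1) + 2(h_(i-1)+h_i)·M_i + h_i·M_(i+1) = 6(Δ_i − Δ_(i-1)) read
  1·M_0 + 4·M_1 + 1·M_2 = 6(Δ_1 - Δ_0) = -42
  1·M_1 + 4·M_2 + 1·M_3 = 6(Δ_2 - Δ_1) = 18
  1·M_2 + 4·M_3 + 1·M_4 = 6(Δ_3 - Δ_2) = 12
Natural end conditions: M_0 = M_4 = 0.
Solving the tridiagonal system: M_0 = 0, M_1 = -345/28, M_2 = 51/7, M_3 = 33/28, M_4 = 0.
On [1, 2], p(x) = 2 + 339/56·(x - 1) + 0·(x - 1)² - 115/56·(x - 1)³.
With (x - 1) = 1/3: p(4/3) = 745/189.

3.9418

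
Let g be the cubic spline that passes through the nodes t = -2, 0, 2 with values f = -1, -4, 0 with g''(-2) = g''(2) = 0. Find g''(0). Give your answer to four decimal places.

2.6250

With σ_i denoting the second derivative at x_i, h_i = 2, 2, and Δ_i = (y_(i+1) − y_i)/h_i = -3/2, 2:
  2·σ_0 + 8·σ_1 + 2·σ_2 = 6(Δ_1 - Δ_0) = 21
Natural end conditions: σ_0 = σ_2 = 0.
Solving the tridiagonal system: σ_0 = 0, σ_1 = 21/8, σ_2 = 0.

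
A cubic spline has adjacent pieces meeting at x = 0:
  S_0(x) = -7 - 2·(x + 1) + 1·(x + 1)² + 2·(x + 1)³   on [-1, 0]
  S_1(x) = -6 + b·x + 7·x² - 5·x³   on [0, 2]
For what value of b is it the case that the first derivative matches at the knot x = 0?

6

S_0'(x) = -2 + 2·(x + 1) + 6·(x + 1)², so S_0'(0) = 6. On the right, S_1'(0) = b, so b = 6.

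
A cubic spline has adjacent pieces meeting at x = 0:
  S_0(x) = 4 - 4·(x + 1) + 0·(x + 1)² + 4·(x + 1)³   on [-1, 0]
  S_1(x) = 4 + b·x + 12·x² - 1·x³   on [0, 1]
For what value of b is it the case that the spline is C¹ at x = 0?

S_0'(x) = -4 + 0·(x + 1) + 12·(x + 1)², so S_0'(0) = 8. On the right, S_1'(0) = b, so b = 8.

8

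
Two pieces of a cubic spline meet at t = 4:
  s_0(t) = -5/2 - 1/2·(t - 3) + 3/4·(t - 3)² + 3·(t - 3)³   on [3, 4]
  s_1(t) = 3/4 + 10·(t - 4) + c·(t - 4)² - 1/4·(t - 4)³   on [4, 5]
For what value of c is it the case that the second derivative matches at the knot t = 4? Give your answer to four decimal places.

9.7500

s_0''(t) = 3/2 + 18·(t - 3), so s_0''(4) = 39/2. On the right, s_1''(4) = 2c, so c = 39/4.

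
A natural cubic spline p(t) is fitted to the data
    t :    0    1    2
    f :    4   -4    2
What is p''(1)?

21

Put M_i = p'' at the i-th knot. Here h = (1, 1) and Δ = (-8, 6), so the interior equations h_(i-1)·M_(i-1) + 2(h_(i-1)+h_i)·M_i + h_i·M_(i+1) = 6(Δ_i − Δ_(i-1)) read
  1·M_0 + 4·M_1 + 1·M_2 = 6(Δ_1 - Δ_0) = 84
Natural end conditions: M_0 = M_2 = 0.
Solving: M_0 = 0, M_1 = 21, M_2 = 0.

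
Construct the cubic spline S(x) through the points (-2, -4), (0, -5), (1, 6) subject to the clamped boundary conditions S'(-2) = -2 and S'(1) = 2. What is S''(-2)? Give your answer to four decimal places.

-7.9167

Write M_i for S''(x_i). With h_i = 2, 1 and divided differences Δ_i = -1/2, 11, the continuity of S' gives the tridiagonal system
  2·M_0 + 6·M_1 + 1·M_2 = 6(Δ_1 - Δ_0) = 69
Clamped end conditions give two more equations: 2h_0·M_0 + h_0·M_1 = 6(Δ_0 - S'(-2)) = 9 and h_1·M_1 + 2h_1·M_2 = 6(S'(1) - Δ_1) = -54.
Solving: M_0 = -95/12, M_1 = 61/3, M_2 = -223/6.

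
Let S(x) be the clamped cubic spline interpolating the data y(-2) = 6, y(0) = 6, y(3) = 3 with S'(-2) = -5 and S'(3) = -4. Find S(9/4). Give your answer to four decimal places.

Put M_i = S'' at the i-th knot. Here h = (2, 3) and Δ = (0, -1), so the interior equations h_(i-1)·M_(i-1) + 2(h_(i-1)+h_i)·M_i + h_i·M_(i+1) = 6(Δ_i − Δ_(i-1)) read
  2·M_0 + 10·M_1 + 3·M_2 = 6(Δ_1 - Δ_0) = -6
Clamped end conditions give two more equations: 2h_0·M_0 + h_0·M_1 = 6(Δ_0 - S'(-2)) = 30 and h_1·M_1 + 2h_1·M_2 = 6(S'(3) - Δ_1) = -18.
Forward elimination and back-substitution give M_0 = 83/10, M_1 = -8/5, M_2 = -11/5.
On [0, 3], S(x) = 6 + 17/10·x - 4/5·x² - 1/30·x³.
With x = 9/4: S(9/4) = 3453/640.

5.3953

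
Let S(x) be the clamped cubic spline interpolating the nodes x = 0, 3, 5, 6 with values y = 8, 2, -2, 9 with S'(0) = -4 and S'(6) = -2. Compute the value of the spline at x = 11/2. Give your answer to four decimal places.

Write σ_i for S''(x_i). With h_i = 3, 2, 1 and divided differences Δ_i = -2, -2, 11, the continuity of S' gives the tridiagonal system
  3·σ_0 + 10·σ_1 + 2·σ_2 = 6(Δ_1 - Δ_0) = 0
  2·σ_1 + 6·σ_2 + 1·σ_3 = 6(Δ_2 - Δ_1) = 78
Clamped end conditions give two more equations: 2h_0·σ_0 + h_0·σ_1 = 6(Δ_0 - S'(0)) = 12 and h_2·σ_2 + 2h_2·σ_3 = 6(S'(6) - Δ_2) = -78.
Solving: σ_0 = 292/57, σ_1 = -356/57, σ_2 = 1342/57, σ_3 = -2894/57.
On [5, 6], S(x) = -2 + 662/57·(x - 5) + 671/57·(x - 5)² - 706/57·(x - 5)³.
With (x - 5) = 1/2: S(11/2) = 593/114.

5.2018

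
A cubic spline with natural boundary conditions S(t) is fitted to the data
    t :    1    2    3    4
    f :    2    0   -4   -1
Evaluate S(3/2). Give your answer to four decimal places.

Let M_i = S''(x_i). Step sizes h_i = 1, 1, 1; slopes of the chords Δ_i = (y_(i+1) - y_i)/h_i = -2, -4, 3.
  1·M_0 + 4·M_1 + 1·M_2 = 6(Δ_1 - Δ_0) = -12
  1·M_1 + 4·M_2 + 1·M_3 = 6(Δ_2 - Δ_1) = 42
Natural end conditions: M_0 = M_3 = 0.
Solving the tridiagonal system: M_0 = 0, M_1 = -6, M_2 = 12, M_3 = 0.
On [1, 2], S(t) = 2 - 1·(t - 1) + 0·(t - 1)² - 1·(t - 1)³.
With (t - 1) = 1/2: S(3/2) = 11/8.

1.3750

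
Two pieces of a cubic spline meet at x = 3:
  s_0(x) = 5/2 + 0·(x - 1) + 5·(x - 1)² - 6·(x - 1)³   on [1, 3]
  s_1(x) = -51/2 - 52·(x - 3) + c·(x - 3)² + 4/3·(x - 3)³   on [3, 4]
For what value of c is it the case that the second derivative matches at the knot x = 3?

-31

s_0''(x) = 10 - 36·(x - 1), so s_0''(3) = -62. On the right, s_1''(3) = 2c, so c = -31.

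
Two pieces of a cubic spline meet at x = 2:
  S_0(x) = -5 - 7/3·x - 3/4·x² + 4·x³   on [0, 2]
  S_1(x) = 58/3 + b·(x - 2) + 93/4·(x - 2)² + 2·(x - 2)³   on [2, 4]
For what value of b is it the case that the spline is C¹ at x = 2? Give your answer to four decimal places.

42.6667

S_0'(x) = -7/3 - 3/2·x + 12·x², so S_0'(2) = 128/3. On the right, S_1'(2) = b, so b = 128/3.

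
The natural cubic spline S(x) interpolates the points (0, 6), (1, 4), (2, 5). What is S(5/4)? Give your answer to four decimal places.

4.0039

Put m_i = S'' at the i-th knot. Here h = (1, 1) and Δ = (-2, 1), so the interior equations h_(i-1)·m_(i-1) + 2(h_(i-1)+h_i)·m_i + h_i·m_(i+1) = 6(Δ_i − Δ_(i-1)) read
  1·m_0 + 4·m_1 + 1·m_2 = 6(Δ_1 - Δ_0) = 18
Natural end conditions: m_0 = m_2 = 0.
Solving: m_0 = 0, m_1 = 9/2, m_2 = 0.
On [1, 2], S(x) = 4 - 1/2·(x - 1) + 9/4·(x - 1)² - 3/4·(x - 1)³.
With (x - 1) = 1/4: S(5/4) = 1025/256.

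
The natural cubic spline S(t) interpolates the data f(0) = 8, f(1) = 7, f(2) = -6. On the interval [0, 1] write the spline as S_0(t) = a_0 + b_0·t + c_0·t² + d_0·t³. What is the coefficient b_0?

Put M_i = S'' at the i-th knot. Here h = (1, 1) and Δ = (-1, -13), so the interior equations h_(i-1)·M_(i-1) + 2(h_(i-1)+h_i)·M_i + h_i·M_(i+1) = 6(Δ_i − Δ_(i-1)) read
  1·M_0 + 4·M_1 + 1·M_2 = 6(Δ_1 - Δ_0) = -72
Natural end conditions: M_0 = M_2 = 0.
Solving the tridiagonal system: M_0 = 0, M_1 = -18, M_2 = 0.
On [0, 1], with S_0(t) = a_0 + b_0·t + c_0·t² + d_0·t³: c_0 = M_0/2 = 0, d_0 = (M_1 - M_0)/(6h_0) = -3, b_0 = Δ_0 - h_0(2M_0 + M_1)/6 = 2.

2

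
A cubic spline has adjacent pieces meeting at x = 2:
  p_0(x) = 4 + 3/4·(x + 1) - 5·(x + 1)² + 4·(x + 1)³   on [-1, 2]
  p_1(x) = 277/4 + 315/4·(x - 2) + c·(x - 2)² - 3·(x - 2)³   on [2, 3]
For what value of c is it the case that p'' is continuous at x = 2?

p_0''(x) = -10 + 24·(x + 1), so p_0''(2) = 62. On the right, p_1''(2) = 2c, so c = 31.

31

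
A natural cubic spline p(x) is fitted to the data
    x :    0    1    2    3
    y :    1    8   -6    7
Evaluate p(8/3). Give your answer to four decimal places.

0.1185

Put M_i = p'' at the i-th knot. Here h = (1, 1, 1) and Δ = (7, -14, 13), so the interior equations h_(i-1)·M_(i-1) + 2(h_(i-1)+h_i)·M_i + h_i·M_(i+1) = 6(Δ_i − Δ_(i-1)) read
  1·M_0 + 4·M_1 + 1·M_2 = 6(Δ_1 - Δ_0) = -126
  1·M_1 + 4·M_2 + 1·M_3 = 6(Δ_2 - Δ_1) = 162
Natural end conditions: M_0 = M_3 = 0.
Solving: M_0 = 0, M_1 = -222/5, M_2 = 258/5, M_3 = 0.
On [2, 3], p(x) = -6 - 21/5·(x - 2) + 129/5·(x - 2)² - 43/5·(x - 2)³.
With (x - 2) = 2/3: p(8/3) = 16/135.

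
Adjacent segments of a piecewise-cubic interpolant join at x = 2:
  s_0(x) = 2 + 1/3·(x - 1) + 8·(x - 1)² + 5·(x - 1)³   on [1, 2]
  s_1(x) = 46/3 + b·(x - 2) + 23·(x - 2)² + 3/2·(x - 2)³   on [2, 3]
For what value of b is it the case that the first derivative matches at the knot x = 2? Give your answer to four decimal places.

31.3333

s_0'(x) = 1/3 + 16·(x - 1) + 15·(x - 1)², so s_0'(2) = 94/3. On the right, s_1'(2) = b, so b = 94/3.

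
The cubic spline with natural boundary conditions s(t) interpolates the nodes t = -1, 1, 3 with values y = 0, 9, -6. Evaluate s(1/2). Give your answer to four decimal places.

8.7188

Write m_i for s''(x_i). With h_i = 2, 2 and divided differences Δ_i = 9/2, -15/2, the continuity of s' gives the tridiagonal system
  2·m_0 + 8·m_1 + 2·m_2 = 6(Δ_1 - Δ_0) = -72
Natural end conditions: m_0 = m_2 = 0.
Solving the tridiagonal system: m_0 = 0, m_1 = -9, m_2 = 0.
On [-1, 1], s(t) = 0 + 15/2·(t + 1) + 0·(t + 1)² - 3/4·(t + 1)³.
With (t + 1) = 3/2: s(1/2) = 279/32.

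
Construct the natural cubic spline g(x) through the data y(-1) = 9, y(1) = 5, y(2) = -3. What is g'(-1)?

Let σ_i = g''(x_i). Step sizes h_i = 2, 1; slopes of the chords Δ_i = (y_(i+1) - y_i)/h_i = -2, -8.
  2·σ_0 + 6·σ_1 + 1·σ_2 = 6(Δ_1 - Δ_0) = -36
Natural end conditions: σ_0 = σ_2 = 0.
Forward elimination and back-substitution give σ_0 = 0, σ_1 = -6, σ_2 = 0.
On [-1, 1], g'(x) = b_0 + 2c_0·(x + 1) + 3d_0·(x + 1)² with b_0 = Δ_0 - h_0(2σ_0 + σ_1)/6 = 0, c_0 = σ_0/2 = 0, d_0 = (σ_1 - σ_0)/(6h_0) = -1/2. So g'(-1) = 0.

0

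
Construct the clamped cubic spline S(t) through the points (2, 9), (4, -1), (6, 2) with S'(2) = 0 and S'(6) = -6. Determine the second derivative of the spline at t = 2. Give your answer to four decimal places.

-13.8750

Let m_i = S''(x_i). Step sizes h_i = 2, 2; slopes of the chords Δ_i = (y_(i+1) - y_i)/h_i = -5, 3/2.
  2·m_0 + 8·m_1 + 2·m_2 = 6(Δ_1 - Δ_0) = 39
Clamped end conditions give two more equations: 2h_0·m_0 + h_0·m_1 = 6(Δ_0 - S'(2)) = -30 and h_1·m_1 + 2h_1·m_2 = 6(S'(6) - Δ_1) = -45.
Hence m_0 = -111/8, m_1 = 51/4, m_2 = -141/8.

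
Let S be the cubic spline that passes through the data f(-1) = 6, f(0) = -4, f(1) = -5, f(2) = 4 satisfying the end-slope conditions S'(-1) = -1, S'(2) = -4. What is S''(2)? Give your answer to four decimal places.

-50.8000

Write M_i for S''(x_i). With h_i = 1, 1, 1 and divided differences Δ_i = -10, -1, 9, the continuity of S' gives the tridiagonal system
  1·M_0 + 4·M_1 + 1·M_2 = 6(Δ_1 - Δ_0) = 54
  1·M_1 + 4·M_2 + 1·M_3 = 6(Δ_2 - Δ_1) = 60
Clamped end conditions give two more equations: 2h_0·M_0 + h_0·M_1 = 6(Δ_0 - S'(-1)) = -54 and h_2·M_2 + 2h_2·M_3 = 6(S'(2) - Δ_2) = -78.
Solving: M_0 = -176/5, M_1 = 82/5, M_2 = 118/5, M_3 = -254/5.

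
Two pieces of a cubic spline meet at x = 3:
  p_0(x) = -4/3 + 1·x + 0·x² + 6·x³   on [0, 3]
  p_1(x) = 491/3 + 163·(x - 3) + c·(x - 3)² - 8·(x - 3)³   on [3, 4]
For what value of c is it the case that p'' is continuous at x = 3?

p_0''(x) = 0 + 36·x, so p_0''(3) = 108. On the right, p_1''(3) = 2c, so c = 54.

54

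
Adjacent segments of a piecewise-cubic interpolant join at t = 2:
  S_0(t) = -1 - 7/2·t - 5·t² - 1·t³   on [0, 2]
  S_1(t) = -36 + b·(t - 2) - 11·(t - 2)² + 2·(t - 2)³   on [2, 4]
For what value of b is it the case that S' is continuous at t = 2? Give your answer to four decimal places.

-35.5000

S_0'(t) = -7/2 - 10·t - 3·t², so S_0'(2) = -71/2. On the right, S_1'(2) = b, so b = -71/2.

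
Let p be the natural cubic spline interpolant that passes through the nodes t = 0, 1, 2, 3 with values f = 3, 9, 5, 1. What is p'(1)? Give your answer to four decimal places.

With M_i denoting the second derivative at x_i, h_i = 1, 1, 1, and Δ_i = (y_(i+1) − y_i)/h_i = 6, -4, -4:
  1·M_0 + 4·M_1 + 1·M_2 = 6(Δ_1 - Δ_0) = -60
  1·M_1 + 4·M_2 + 1·M_3 = 6(Δ_2 - Δ_1) = 0
Natural end conditions: M_0 = M_3 = 0.
Solving: M_0 = 0, M_1 = -16, M_2 = 4, M_3 = 0.
On [1, 2], p'(t) = b_1 + 2c_1·(t - 1) + 3d_1·(t - 1)² with b_1 = Δ_1 - h_1(2M_1 + M_2)/6 = 2/3, c_1 = M_1/2 = -8, d_1 = (M_2 - M_1)/(6h_1) = 10/3. So p'(1) = 2/3.

0.6667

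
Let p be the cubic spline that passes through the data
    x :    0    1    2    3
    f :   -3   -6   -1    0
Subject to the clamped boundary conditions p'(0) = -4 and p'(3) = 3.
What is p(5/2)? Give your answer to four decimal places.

With M_i denoting the second derivative at x_i, h_i = 1, 1, 1, and Δ_i = (y_(i+1) − y_i)/h_i = -3, 5, 1:
  1·M_0 + 4·M_1 + 1·M_2 = 6(Δ_1 - Δ_0) = 48
  1·M_1 + 4·M_2 + 1·M_3 = 6(Δ_2 - Δ_1) = -24
Clamped end conditions give two more equations: 2h_0·M_0 + h_0·M_1 = 6(Δ_0 - p'(0)) = 6 and h_2·M_2 + 2h_2·M_3 = 6(p'(3) - Δ_2) = 12.
Forward elimination and back-substitution give M_0 = -16/3, M_1 = 50/3, M_2 = -40/3, M_3 = 38/3.
On [2, 3], p(x) = -1 + 10/3·(x - 2) - 20/3·(x - 2)² + 13/3·(x - 2)³.
With (x - 2) = 1/2: p(5/2) = -11/24.

-0.4583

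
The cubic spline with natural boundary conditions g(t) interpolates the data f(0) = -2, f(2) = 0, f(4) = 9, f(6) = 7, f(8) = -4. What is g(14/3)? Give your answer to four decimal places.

9.8889

With σ_i denoting the second derivative at x_i, h_i = 2, 2, 2, 2, and Δ_i = (y_(i+1) − y_i)/h_i = 1, 9/2, -1, -11/2:
  2·σ_0 + 8·σ_1 + 2·σ_2 = 6(Δ_1 - Δ_0) = 21
  2·σ_1 + 8·σ_2 + 2·σ_3 = 6(Δ_2 - Δ_1) = -33
  2·σ_2 + 8·σ_3 + 2·σ_4 = 6(Δ_3 - Δ_2) = -27
Natural end conditions: σ_0 = σ_4 = 0.
Hence σ_0 = 0, σ_1 = 15/4, σ_2 = -9/2, σ_3 = -9/4, σ_4 = 0.
On [4, 6], g(t) = 9 + 11/4·(t - 4) - 9/4·(t - 4)² + 3/16·(t - 4)³.
With (t - 4) = 2/3: g(14/3) = 89/9.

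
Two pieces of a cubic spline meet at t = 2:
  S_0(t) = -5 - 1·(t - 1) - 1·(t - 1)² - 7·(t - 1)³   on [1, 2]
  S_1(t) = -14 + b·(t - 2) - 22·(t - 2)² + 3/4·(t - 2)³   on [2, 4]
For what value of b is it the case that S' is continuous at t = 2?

-24

S_0'(t) = -1 - 2·(t - 1) - 21·(t - 1)², so S_0'(2) = -24. On the right, S_1'(2) = b, so b = -24.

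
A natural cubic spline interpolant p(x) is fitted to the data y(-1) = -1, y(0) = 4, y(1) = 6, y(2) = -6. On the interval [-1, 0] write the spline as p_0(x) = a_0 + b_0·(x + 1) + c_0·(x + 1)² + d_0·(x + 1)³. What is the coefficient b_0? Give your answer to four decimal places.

4.8667

With M_i denoting the second derivative at x_i, h_i = 1, 1, 1, and Δ_i = (y_(i+1) − y_i)/h_i = 5, 2, -12:
  1·M_0 + 4·M_1 + 1·M_2 = 6(Δ_1 - Δ_0) = -18
  1·M_1 + 4·M_2 + 1·M_3 = 6(Δ_2 - Δ_1) = -84
Natural end conditions: M_0 = M_3 = 0.
Hence M_0 = 0, M_1 = 4/5, M_2 = -106/5, M_3 = 0.
On [-1, 0], with p_0(x) = a_0 + b_0·(x + 1) + c_0·(x + 1)² + d_0·(x + 1)³: c_0 = M_0/2 = 0, d_0 = (M_1 - M_0)/(6h_0) = 2/15, b_0 = Δ_0 - h_0(2M_0 + M_1)/6 = 73/15.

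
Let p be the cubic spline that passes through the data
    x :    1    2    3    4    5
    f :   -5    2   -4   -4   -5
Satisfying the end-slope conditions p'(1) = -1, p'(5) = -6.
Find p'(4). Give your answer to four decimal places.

2.1607

Write σ_i for p''(x_i). With h_i = 1, 1, 1, 1 and divided differences Δ_i = 7, -6, 0, -1, the continuity of p' gives the tridiagonal system
  1·σ_0 + 4·σ_1 + 1·σ_2 = 6(Δ_1 - Δ_0) = -78
  1·σ_1 + 4·σ_2 + 1·σ_3 = 6(Δ_2 - Δ_1) = 36
  1·σ_2 + 4·σ_3 + 1·σ_4 = 6(Δ_3 - Δ_2) = -6
Clamped end conditions give two more equations: 2h_0·σ_0 + h_0·σ_1 = 6(Δ_0 - p'(1)) = 48 and h_3·σ_3 + 2h_3·σ_4 = 6(p'(5) - Δ_3) = -30.
Hence σ_0 = 1153/28, σ_1 = -481/14, σ_2 = 73/4, σ_3 = -37/14, σ_4 = -383/28.
On [4, 5], p'(x) = b_3 + 2c_3·(x - 4) + 3d_3·(x - 4)² with b_3 = Δ_3 - h_3(2σ_3 + σ_4)/6 = 121/56, c_3 = σ_3/2 = -37/28, d_3 = (σ_4 - σ_3)/(6h_3) = -103/56. So p'(4) = 121/56.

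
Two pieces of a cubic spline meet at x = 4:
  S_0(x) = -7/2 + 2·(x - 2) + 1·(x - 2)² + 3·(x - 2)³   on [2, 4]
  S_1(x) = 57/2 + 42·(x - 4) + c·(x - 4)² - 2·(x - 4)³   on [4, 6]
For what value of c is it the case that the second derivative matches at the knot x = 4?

S_0''(x) = 2 + 18·(x - 2), so S_0''(4) = 38. On the right, S_1''(4) = 2c, so c = 19.

19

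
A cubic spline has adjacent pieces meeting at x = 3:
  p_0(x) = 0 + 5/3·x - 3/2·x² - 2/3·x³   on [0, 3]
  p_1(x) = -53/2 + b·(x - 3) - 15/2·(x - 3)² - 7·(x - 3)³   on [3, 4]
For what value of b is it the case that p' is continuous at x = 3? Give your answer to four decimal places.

-25.3333

p_0'(x) = 5/3 - 3·x - 2·x², so p_0'(3) = -76/3. On the right, p_1'(3) = b, so b = -76/3.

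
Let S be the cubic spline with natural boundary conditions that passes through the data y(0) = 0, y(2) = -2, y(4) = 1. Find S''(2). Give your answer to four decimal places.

With M_i denoting the second derivative at x_i, h_i = 2, 2, and Δ_i = (y_(i+1) − y_i)/h_i = -1, 3/2:
  2·M_0 + 8·M_1 + 2·M_2 = 6(Δ_1 - Δ_0) = 15
Natural end conditions: M_0 = M_2 = 0.
Solving the tridiagonal system: M_0 = 0, M_1 = 15/8, M_2 = 0.

1.8750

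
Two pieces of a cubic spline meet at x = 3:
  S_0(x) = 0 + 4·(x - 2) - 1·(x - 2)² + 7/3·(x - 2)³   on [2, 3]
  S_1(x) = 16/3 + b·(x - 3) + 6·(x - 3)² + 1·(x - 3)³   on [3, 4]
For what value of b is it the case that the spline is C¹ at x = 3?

S_0'(x) = 4 - 2·(x - 2) + 7·(x - 2)², so S_0'(3) = 9. On the right, S_1'(3) = b, so b = 9.

9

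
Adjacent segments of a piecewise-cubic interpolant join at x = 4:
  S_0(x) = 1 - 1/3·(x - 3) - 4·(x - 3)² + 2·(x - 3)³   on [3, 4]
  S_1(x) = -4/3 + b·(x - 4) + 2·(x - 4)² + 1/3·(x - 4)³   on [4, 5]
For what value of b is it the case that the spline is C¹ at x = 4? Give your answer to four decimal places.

-2.3333

S_0'(x) = -1/3 - 8·(x - 3) + 6·(x - 3)², so S_0'(4) = -7/3. On the right, S_1'(4) = b, so b = -7/3.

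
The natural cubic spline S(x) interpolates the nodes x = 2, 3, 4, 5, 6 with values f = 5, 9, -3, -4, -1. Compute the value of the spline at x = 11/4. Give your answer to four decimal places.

9.6406

With m_i denoting the second derivative at x_i, h_i = 1, 1, 1, 1, and Δ_i = (y_(i+1) − y_i)/h_i = 4, -12, -1, 3:
  1·m_0 + 4·m_1 + 1·m_2 = 6(Δ_1 - Δ_0) = -96
  1·m_1 + 4·m_2 + 1·m_3 = 6(Δ_2 - Δ_1) = 66
  1·m_2 + 4·m_3 + 1·m_4 = 6(Δ_3 - Δ_2) = 24
Natural end conditions: m_0 = m_4 = 0.
Solving the tridiagonal system: m_0 = 0, m_1 = -30, m_2 = 24, m_3 = 0, m_4 = 0.
On [2, 3], S(x) = 5 + 9·(x - 2) + 0·(x - 2)² - 5·(x - 2)³.
With (x - 2) = 3/4: S(11/4) = 617/64.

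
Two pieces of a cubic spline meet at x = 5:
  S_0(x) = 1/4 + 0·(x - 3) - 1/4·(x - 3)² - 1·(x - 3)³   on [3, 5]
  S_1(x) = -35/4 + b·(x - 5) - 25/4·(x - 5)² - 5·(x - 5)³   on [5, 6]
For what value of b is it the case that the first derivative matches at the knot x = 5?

-13

S_0'(x) = 0 - 1/2·(x - 3) - 3·(x - 3)², so S_0'(5) = -13. On the right, S_1'(5) = b, so b = -13.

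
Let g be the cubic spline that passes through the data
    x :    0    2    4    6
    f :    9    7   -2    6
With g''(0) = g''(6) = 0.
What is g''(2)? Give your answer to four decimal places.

-4.5000

Let σ_i = g''(x_i). Step sizes h_i = 2, 2, 2; slopes of the chords Δ_i = (y_(i+1) - y_i)/h_i = -1, -9/2, 4.
  2·σ_0 + 8·σ_1 + 2·σ_2 = 6(Δ_1 - Δ_0) = -21
  2·σ_1 + 8·σ_2 + 2·σ_3 = 6(Δ_2 - Δ_1) = 51
Natural end conditions: σ_0 = σ_3 = 0.
Forward elimination and back-substitution give σ_0 = 0, σ_1 = -9/2, σ_2 = 15/2, σ_3 = 0.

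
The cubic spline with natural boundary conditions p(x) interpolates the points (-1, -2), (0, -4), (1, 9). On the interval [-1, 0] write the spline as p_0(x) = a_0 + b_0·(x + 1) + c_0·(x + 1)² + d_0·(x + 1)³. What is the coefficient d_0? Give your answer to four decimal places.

3.7500

Write M_i for p''(x_i). With h_i = 1, 1 and divided differences Δ_i = -2, 13, the continuity of p' gives the tridiagonal system
  1·M_0 + 4·M_1 + 1·M_2 = 6(Δ_1 - Δ_0) = 90
Natural end conditions: M_0 = M_2 = 0.
Solving the tridiagonal system: M_0 = 0, M_1 = 45/2, M_2 = 0.
On [-1, 0], with p_0(x) = a_0 + b_0·(x + 1) + c_0·(x + 1)² + d_0·(x + 1)³: c_0 = M_0/2 = 0, d_0 = (M_1 - M_0)/(6h_0) = 15/4, b_0 = Δ_0 - h_0(2M_0 + M_1)/6 = -23/4.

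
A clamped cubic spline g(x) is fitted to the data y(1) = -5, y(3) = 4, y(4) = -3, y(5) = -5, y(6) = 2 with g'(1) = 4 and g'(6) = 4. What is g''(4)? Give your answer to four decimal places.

Write M_i for g''(x_i). With h_i = 2, 1, 1, 1 and divided differences Δ_i = 9/2, -7, -2, 7, the continuity of g' gives the tridiagonal system
  2·M_0 + 6·M_1 + 1·M_2 = 6(Δ_1 - Δ_0) = -69
  1·M_1 + 4·M_2 + 1·M_3 = 6(Δ_2 - Δ_1) = 30
  1·M_2 + 4·M_3 + 1·M_4 = 6(Δ_3 - Δ_2) = 54
Clamped end conditions give two more equations: 2h_0·M_0 + h_0·M_1 = 6(Δ_0 - g'(1)) = 3 and h_3·M_3 + 2h_3·M_4 = 6(g'(6) - Δ_3) = -18.
Hence M_0 = 1401/164, M_1 = -639/41, M_2 = 609/82, M_3 = 651/41, M_4 = -1389/82.

7.4268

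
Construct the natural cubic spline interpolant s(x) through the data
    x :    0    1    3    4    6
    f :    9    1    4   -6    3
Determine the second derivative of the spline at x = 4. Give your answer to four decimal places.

With σ_i denoting the second derivative at x_i, h_i = 1, 2, 1, 2, and Δ_i = (y_(i+1) − y_i)/h_i = -8, 3/2, -10, 9/2:
  1·σ_0 + 6·σ_1 + 2·σ_2 = 6(Δ_1 - Δ_0) = 57
  2·σ_1 + 6·σ_2 + 1·σ_3 = 6(Δ_2 - Δ_1) = -69
  1·σ_2 + 6·σ_3 + 2·σ_4 = 6(Δ_3 - Δ_2) = 87
Natural end conditions: σ_0 = σ_4 = 0.
Hence σ_0 = 0, σ_1 = 999/62, σ_2 = -615/31, σ_3 = 552/31, σ_4 = 0.

17.8065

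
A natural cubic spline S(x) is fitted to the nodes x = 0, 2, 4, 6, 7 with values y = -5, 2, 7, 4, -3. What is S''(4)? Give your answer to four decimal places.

-1.6829

With m_i denoting the second derivative at x_i, h_i = 2, 2, 2, 1, and Δ_i = (y_(i+1) − y_i)/h_i = 7/2, 5/2, -3/2, -7:
  2·m_0 + 8·m_1 + 2·m_2 = 6(Δ_1 - Δ_0) = -6
  2·m_1 + 8·m_2 + 2·m_3 = 6(Δ_2 - Δ_1) = -24
  2·m_2 + 6·m_3 + 1·m_4 = 6(Δ_3 - Δ_2) = -33
Natural end conditions: m_0 = m_4 = 0.
Solving: m_0 = 0, m_1 = -27/82, m_2 = -69/41, m_3 = -405/82, m_4 = 0.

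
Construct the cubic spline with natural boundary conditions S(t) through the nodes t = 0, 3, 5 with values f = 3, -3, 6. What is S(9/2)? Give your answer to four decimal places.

With M_i denoting the second derivative at x_i, h_i = 3, 2, and Δ_i = (y_(i+1) − y_i)/h_i = -2, 9/2:
  3·M_0 + 10·M_1 + 2·M_2 = 6(Δ_1 - Δ_0) = 39
Natural end conditions: M_0 = M_2 = 0.
Hence M_0 = 0, M_1 = 39/10, M_2 = 0.
On [3, 5], S(t) = -3 + 19/10·(t - 3) + 39/20·(t - 3)² - 13/40·(t - 3)³.
With (t - 3) = 3/2: S(9/2) = 201/64.

3.1406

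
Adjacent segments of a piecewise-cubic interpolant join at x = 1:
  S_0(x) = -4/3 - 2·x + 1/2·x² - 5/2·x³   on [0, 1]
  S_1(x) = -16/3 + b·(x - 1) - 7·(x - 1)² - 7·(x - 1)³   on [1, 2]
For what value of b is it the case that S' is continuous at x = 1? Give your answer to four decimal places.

-8.5000

S_0'(x) = -2 + 1·x - 15/2·x², so S_0'(1) = -17/2. On the right, S_1'(1) = b, so b = -17/2.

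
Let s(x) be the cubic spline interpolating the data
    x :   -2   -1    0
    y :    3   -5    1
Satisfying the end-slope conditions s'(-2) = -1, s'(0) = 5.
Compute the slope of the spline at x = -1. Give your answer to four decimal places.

Let M_i = s''(x_i). Step sizes h_i = 1, 1; slopes of the chords Δ_i = (y_(i+1) - y_i)/h_i = -8, 6.
  1·M_0 + 4·M_1 + 1·M_2 = 6(Δ_1 - Δ_0) = 84
Clamped end conditions give two more equations: 2h_0·M_0 + h_0·M_1 = 6(Δ_0 - s'(-2)) = -42 and h_1·M_1 + 2h_1·M_2 = 6(s'(0) - Δ_1) = -6.
Forward elimination and back-substitution give M_0 = -39, M_1 = 36, M_2 = -21.
On [-1, 0], s'(x) = b_1 + 2c_1·(x + 1) + 3d_1·(x + 1)² with b_1 = Δ_1 - h_1(2M_1 + M_2)/6 = -5/2, c_1 = M_1/2 = 18, d_1 = (M_2 - M_1)/(6h_1) = -19/2. So s'(-1) = -5/2.

-2.5000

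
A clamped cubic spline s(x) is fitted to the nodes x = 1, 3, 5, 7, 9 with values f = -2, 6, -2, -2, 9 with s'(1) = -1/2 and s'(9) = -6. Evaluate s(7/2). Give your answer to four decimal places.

Let M_i = s''(x_i). Step sizes h_i = 2, 2, 2, 2; slopes of the chords Δ_i = (y_(i+1) - y_i)/h_i = 4, -4, 0, 11/2.
  2·M_0 + 8·M_1 + 2·M_2 = 6(Δ_1 - Δ_0) = -48
  2·M_1 + 8·M_2 + 2·M_3 = 6(Δ_2 - Δ_1) = 24
  2·M_2 + 8·M_3 + 2·M_4 = 6(Δ_3 - Δ_2) = 33
Clamped end conditions give two more equations: 2h_0·M_0 + h_0·M_1 = 6(Δ_0 - s'(1)) = 27 and h_3·M_3 + 2h_3·M_4 = 6(s'(9) - Δ_3) = -69.
Solving: M_0 = 325/28, M_1 = -68/7, M_2 = 13/4, M_3 = 61/7, M_4 = -605/28.
On [3, 5], s(x) = 6 + 39/28·(x - 3) - 34/7·(x - 3)² + 121/112·(x - 3)³.
With (x - 3) = 1/2: s(7/2) = 719/128.

5.6172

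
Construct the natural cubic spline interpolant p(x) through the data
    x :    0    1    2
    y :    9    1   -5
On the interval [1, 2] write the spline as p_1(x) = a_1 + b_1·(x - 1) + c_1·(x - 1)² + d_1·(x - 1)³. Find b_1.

Put σ_i = p'' at the i-th knot. Here h = (1, 1) and Δ = (-8, -6), so the interior equations h_(i-1)·σ_(i-1) + 2(h_(i-1)+h_i)·σ_i + h_i·σ_(i+1) = 6(Δ_i − Δ_(i-1)) read
  1·σ_0 + 4·σ_1 + 1·σ_2 = 6(Δ_1 - Δ_0) = 12
Natural end conditions: σ_0 = σ_2 = 0.
Solving: σ_0 = 0, σ_1 = 3, σ_2 = 0.
On [1, 2], with p_1(x) = a_1 + b_1·(x - 1) + c_1·(x - 1)² + d_1·(x - 1)³: c_1 = σ_1/2 = 3/2, d_1 = (σ_2 - σ_1)/(6h_1) = -1/2, b_1 = Δ_1 - h_1(2σ_1 + σ_2)/6 = -7.

-7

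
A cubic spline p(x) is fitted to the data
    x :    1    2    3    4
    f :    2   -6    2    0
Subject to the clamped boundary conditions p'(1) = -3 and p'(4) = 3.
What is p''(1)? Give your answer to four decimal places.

Write M_i for p''(x_i). With h_i = 1, 1, 1 and divided differences Δ_i = -8, 8, -2, the continuity of p' gives the tridiagonal system
  1·M_0 + 4·M_1 + 1·M_2 = 6(Δ_1 - Δ_0) = 96
  1·M_1 + 4·M_2 + 1·M_3 = 6(Δ_2 - Δ_1) = -60
Clamped end conditions give two more equations: 2h_0·M_0 + h_0·M_1 = 6(Δ_0 - p'(1)) = -30 and h_2·M_2 + 2h_2·M_3 = 6(p'(4) - Δ_2) = 30.
Solving the tridiagonal system: M_0 = -178/5, M_1 = 206/5, M_2 = -166/5, M_3 = 158/5.

-35.6000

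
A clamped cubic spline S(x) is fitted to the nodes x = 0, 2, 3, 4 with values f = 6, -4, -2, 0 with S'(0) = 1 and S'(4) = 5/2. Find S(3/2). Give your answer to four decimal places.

-1.8963

Let m_i = S''(x_i). Step sizes h_i = 2, 1, 1; slopes of the chords Δ_i = (y_(i+1) - y_i)/h_i = -5, 2, 2.
  2·m_0 + 6·m_1 + 1·m_2 = 6(Δ_1 - Δ_0) = 42
  1·m_1 + 4·m_2 + 1·m_3 = 6(Δ_2 - Δ_1) = 0
Clamped end conditions give two more equations: 2h_0·m_0 + h_0·m_1 = 6(Δ_0 - S'(0)) = -36 and h_2·m_2 + 2h_2·m_3 = 6(S'(4) - Δ_2) = 3.
Hence m_0 = -339/22, m_1 = 141/11, m_2 = -45/11, m_3 = 39/11.
On [0, 2], S(x) = 6 + 1·x - 339/44·x² + 207/88·x³.
With x = 3/2: S(3/2) = -1335/704.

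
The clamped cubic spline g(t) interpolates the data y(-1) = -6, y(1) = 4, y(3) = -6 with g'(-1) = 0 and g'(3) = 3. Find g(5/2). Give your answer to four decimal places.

Let m_i = g''(x_i). Step sizes h_i = 2, 2; slopes of the chords Δ_i = (y_(i+1) - y_i)/h_i = 5, -5.
  2·m_0 + 8·m_1 + 2·m_2 = 6(Δ_1 - Δ_0) = -60
Clamped end conditions give two more equations: 2h_0·m_0 + h_0·m_1 = 6(Δ_0 - g'(-1)) = 30 and h_1·m_1 + 2h_1·m_2 = 6(g'(3) - Δ_1) = 48.
Hence m_0 = 63/4, m_1 = -33/2, m_2 = 81/4.
On [1, 3], g(t) = 4 - 3/4·(t - 1) - 33/4·(t - 1)² + 49/16·(t - 1)³.
With (t - 1) = 3/2: g(5/2) = -685/128.

-5.3516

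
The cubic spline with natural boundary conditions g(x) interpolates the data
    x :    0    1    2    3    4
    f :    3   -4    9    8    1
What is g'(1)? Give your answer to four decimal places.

Put M_i = g'' at the i-th knot. Here h = (1, 1, 1, 1) and Δ = (-7, 13, -1, -7), so the interior equations h_(i-1)·M_(i-1) + 2(h_(i-1)+h_i)·M_i + h_i·M_(i+1) = 6(Δ_i − Δ_(i-1)) read
  1·M_0 + 4·M_1 + 1·M_2 = 6(Δ_1 - Δ_0) = 120
  1·M_1 + 4·M_2 + 1·M_3 = 6(Δ_2 - Δ_1) = -84
  1·M_2 + 4·M_3 + 1·M_4 = 6(Δ_3 - Δ_2) = -36
Natural end conditions: M_0 = M_4 = 0.
Solving: M_0 = 0, M_1 = 75/2, M_2 = -30, M_3 = -3/2, M_4 = 0.
On [1, 2], g'(x) = b_1 + 2c_1·(x - 1) + 3d_1·(x - 1)² with b_1 = Δ_1 - h_1(2M_1 + M_2)/6 = 11/2, c_1 = M_1/2 = 75/4, d_1 = (M_2 - M_1)/(6h_1) = -45/4. So g'(1) = 11/2.

5.5000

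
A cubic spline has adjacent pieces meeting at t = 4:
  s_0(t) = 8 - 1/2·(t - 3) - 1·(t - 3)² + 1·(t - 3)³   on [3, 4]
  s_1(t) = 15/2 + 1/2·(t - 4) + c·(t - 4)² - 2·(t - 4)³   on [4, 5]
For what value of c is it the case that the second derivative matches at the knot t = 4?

s_0''(t) = -2 + 6·(t - 3), so s_0''(4) = 4. On the right, s_1''(4) = 2c, so c = 2.

2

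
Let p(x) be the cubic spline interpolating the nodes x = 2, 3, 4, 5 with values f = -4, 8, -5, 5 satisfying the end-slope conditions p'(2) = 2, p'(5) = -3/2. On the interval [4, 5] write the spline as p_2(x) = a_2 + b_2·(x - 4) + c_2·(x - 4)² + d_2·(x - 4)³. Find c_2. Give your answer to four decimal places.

34.8333

Let m_i = p''(x_i). Step sizes h_i = 1, 1, 1; slopes of the chords Δ_i = (y_(i+1) - y_i)/h_i = 12, -13, 10.
  1·m_0 + 4·m_1 + 1·m_2 = 6(Δ_1 - Δ_0) = -150
  1·m_1 + 4·m_2 + 1·m_3 = 6(Δ_2 - Δ_1) = 138
Clamped end conditions give two more equations: 2h_0·m_0 + h_0·m_1 = 6(Δ_0 - p'(2)) = 60 and h_2·m_2 + 2h_2·m_3 = 6(p'(5) - Δ_2) = -69.
Solving: m_0 = 197/3, m_1 = -214/3, m_2 = 209/3, m_3 = -208/3.
On [4, 5], with p_2(x) = a_2 + b_2·(x - 4) + c_2·(x - 4)² + d_2·(x - 4)³: c_2 = m_2/2 = 209/6, d_2 = (m_3 - m_2)/(6h_2) = -139/6, b_2 = Δ_2 - h_2(2m_2 + m_3)/6 = -5/3.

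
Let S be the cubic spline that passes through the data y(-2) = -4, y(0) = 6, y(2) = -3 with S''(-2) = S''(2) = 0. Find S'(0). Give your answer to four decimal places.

Let M_i = S''(x_i). Step sizes h_i = 2, 2; slopes of the chords Δ_i = (y_(i+1) - y_i)/h_i = 5, -9/2.
  2·M_0 + 8·M_1 + 2·M_2 = 6(Δ_1 - Δ_0) = -57
Natural end conditions: M_0 = M_2 = 0.
Solving: M_0 = 0, M_1 = -57/8, M_2 = 0.
On [0, 2], S'(x) = b_1 + 2c_1·x + 3d_1·x² with b_1 = Δ_1 - h_1(2M_1 + M_2)/6 = 1/4, c_1 = M_1/2 = -57/16, d_1 = (M_2 - M_1)/(6h_1) = 19/32. So S'(0) = 1/4.

0.2500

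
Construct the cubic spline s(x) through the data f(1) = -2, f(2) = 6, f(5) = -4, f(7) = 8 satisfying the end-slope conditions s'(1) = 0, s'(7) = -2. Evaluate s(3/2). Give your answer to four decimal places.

Let M_i = s''(x_i). Step sizes h_i = 1, 3, 2; slopes of the chords Δ_i = (y_(i+1) - y_i)/h_i = 8, -10/3, 6.
  1·M_0 + 8·M_1 + 3·M_2 = 6(Δ_1 - Δ_0) = -68
  3·M_1 + 10·M_2 + 2·M_3 = 6(Δ_2 - Δ_1) = 56
Clamped end conditions give two more equations: 2h_0·M_0 + h_0·M_1 = 6(Δ_0 - s'(1)) = 48 and h_2·M_2 + 2h_2·M_3 = 6(s'(7) - Δ_2) = -48.
Hence M_0 = 1292/39, M_1 = -712/39, M_2 = 584/39, M_3 = -760/39.
On [1, 2], s(x) = -2 + 0·(x - 1) + 646/39·(x - 1)² - 334/39·(x - 1)³.
With (x - 1) = 1/2: s(3/2) = 167/156.

1.0705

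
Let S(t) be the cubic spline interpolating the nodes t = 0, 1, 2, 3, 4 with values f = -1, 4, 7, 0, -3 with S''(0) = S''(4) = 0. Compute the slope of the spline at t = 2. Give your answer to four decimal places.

With σ_i denoting the second derivative at x_i, h_i = 1, 1, 1, 1, and Δ_i = (y_(i+1) − y_i)/h_i = 5, 3, -7, -3:
  1·σ_0 + 4·σ_1 + 1·σ_2 = 6(Δ_1 - Δ_0) = -12
  1·σ_1 + 4·σ_2 + 1·σ_3 = 6(Δ_2 - Δ_1) = -60
  1·σ_2 + 4·σ_3 + 1·σ_4 = 6(Δ_3 - Δ_2) = 24
Natural end conditions: σ_0 = σ_4 = 0.
Hence σ_0 = 0, σ_1 = 3/2, σ_2 = -18, σ_3 = 21/2, σ_4 = 0.
On [2, 3], S'(t) = b_2 + 2c_2·(t - 2) + 3d_2·(t - 2)² with b_2 = Δ_2 - h_2(2σ_2 + σ_3)/6 = -11/4, c_2 = σ_2/2 = -9, d_2 = (σ_3 - σ_2)/(6h_2) = 19/4. So S'(2) = -11/4.

-2.7500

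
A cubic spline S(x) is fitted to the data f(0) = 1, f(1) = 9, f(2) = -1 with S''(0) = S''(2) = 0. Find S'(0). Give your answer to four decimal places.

12.5000

With M_i denoting the second derivative at x_i, h_i = 1, 1, and Δ_i = (y_(i+1) − y_i)/h_i = 8, -10:
  1·M_0 + 4·M_1 + 1·M_2 = 6(Δ_1 - Δ_0) = -108
Natural end conditions: M_0 = M_2 = 0.
Hence M_0 = 0, M_1 = -27, M_2 = 0.
On [0, 1], S'(x) = b_0 + 2c_0·x + 3d_0·x² with b_0 = Δ_0 - h_0(2M_0 + M_1)/6 = 25/2, c_0 = M_0/2 = 0, d_0 = (M_1 - M_0)/(6h_0) = -9/2. So S'(0) = 25/2.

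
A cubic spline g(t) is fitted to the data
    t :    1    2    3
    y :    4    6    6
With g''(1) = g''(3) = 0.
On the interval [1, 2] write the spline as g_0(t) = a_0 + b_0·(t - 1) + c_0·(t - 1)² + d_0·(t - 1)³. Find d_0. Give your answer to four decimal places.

With M_i denoting the second derivative at x_i, h_i = 1, 1, and Δ_i = (y_(i+1) − y_i)/h_i = 2, 0:
  1·M_0 + 4·M_1 + 1·M_2 = 6(Δ_1 - Δ_0) = -12
Natural end conditions: M_0 = M_2 = 0.
Solving: M_0 = 0, M_1 = -3, M_2 = 0.
On [1, 2], with g_0(t) = a_0 + b_0·(t - 1) + c_0·(t - 1)² + d_0·(t - 1)³: c_0 = M_0/2 = 0, d_0 = (M_1 - M_0)/(6h_0) = -1/2, b_0 = Δ_0 - h_0(2M_0 + M_1)/6 = 5/2.

-0.5000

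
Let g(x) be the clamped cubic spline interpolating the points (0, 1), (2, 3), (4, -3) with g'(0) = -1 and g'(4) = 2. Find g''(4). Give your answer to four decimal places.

11.2500

Let M_i = g''(x_i). Step sizes h_i = 2, 2; slopes of the chords Δ_i = (y_(i+1) - y_i)/h_i = 1, -3.
  2·M_0 + 8·M_1 + 2·M_2 = 6(Δ_1 - Δ_0) = -24
Clamped end conditions give two more equations: 2h_0·M_0 + h_0·M_1 = 6(Δ_0 - g'(0)) = 12 and h_1·M_1 + 2h_1·M_2 = 6(g'(4) - Δ_1) = 30.
Solving the tridiagonal system: M_0 = 27/4, M_1 = -15/2, M_2 = 45/4.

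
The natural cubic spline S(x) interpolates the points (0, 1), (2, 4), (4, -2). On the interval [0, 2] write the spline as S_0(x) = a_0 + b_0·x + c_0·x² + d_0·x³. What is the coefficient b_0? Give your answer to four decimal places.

Let M_i = S''(x_i). Step sizes h_i = 2, 2; slopes of the chords Δ_i = (y_(i+1) - y_i)/h_i = 3/2, -3.
  2·M_0 + 8·M_1 + 2·M_2 = 6(Δ_1 - Δ_0) = -27
Natural end conditions: M_0 = M_2 = 0.
Solving the tridiagonal system: M_0 = 0, M_1 = -27/8, M_2 = 0.
On [0, 2], with S_0(x) = a_0 + b_0·x + c_0·x² + d_0·x³: c_0 = M_0/2 = 0, d_0 = (M_1 - M_0)/(6h_0) = -9/32, b_0 = Δ_0 - h_0(2M_0 + M_1)/6 = 21/8.

2.6250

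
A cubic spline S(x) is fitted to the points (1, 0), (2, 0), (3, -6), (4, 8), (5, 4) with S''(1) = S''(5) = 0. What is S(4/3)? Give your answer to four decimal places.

0.9947

With M_i denoting the second derivative at x_i, h_i = 1, 1, 1, 1, and Δ_i = (y_(i+1) − y_i)/h_i = 0, -6, 14, -4:
  1·M_0 + 4·M_1 + 1·M_2 = 6(Δ_1 - Δ_0) = -36
  1·M_1 + 4·M_2 + 1·M_3 = 6(Δ_2 - Δ_1) = 120
  1·M_2 + 4·M_3 + 1·M_4 = 6(Δ_3 - Δ_2) = -108
Natural end conditions: M_0 = M_4 = 0.
Solving the tridiagonal system: M_0 = 0, M_1 = -141/7, M_2 = 312/7, M_3 = -267/7, M_4 = 0.
On [1, 2], S(x) = 0 + 47/14·(x - 1) + 0·(x - 1)² - 47/14·(x - 1)³.
With (x - 1) = 1/3: S(4/3) = 188/189.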